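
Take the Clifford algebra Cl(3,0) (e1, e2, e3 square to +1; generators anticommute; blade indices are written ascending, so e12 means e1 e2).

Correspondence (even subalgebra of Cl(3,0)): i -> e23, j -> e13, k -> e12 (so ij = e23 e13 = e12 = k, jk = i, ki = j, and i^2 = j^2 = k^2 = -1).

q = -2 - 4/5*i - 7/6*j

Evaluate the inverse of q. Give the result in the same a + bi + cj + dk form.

In blades: q = -2 - 7/6*e13 - 4/5*e23.
With qbar = -2 + 7/6*e13 + 4/5*e23 (scalar fixed, mapped units negated), q qbar = 5401/900 (the sum of squared coefficients), so q^-1 = qbar / (5401/900) = -1800/5401 + 1050/5401*e13 + 720/5401*e23; translating back:
Answer: -1800/5401 + 720/5401*i + 1050/5401*j


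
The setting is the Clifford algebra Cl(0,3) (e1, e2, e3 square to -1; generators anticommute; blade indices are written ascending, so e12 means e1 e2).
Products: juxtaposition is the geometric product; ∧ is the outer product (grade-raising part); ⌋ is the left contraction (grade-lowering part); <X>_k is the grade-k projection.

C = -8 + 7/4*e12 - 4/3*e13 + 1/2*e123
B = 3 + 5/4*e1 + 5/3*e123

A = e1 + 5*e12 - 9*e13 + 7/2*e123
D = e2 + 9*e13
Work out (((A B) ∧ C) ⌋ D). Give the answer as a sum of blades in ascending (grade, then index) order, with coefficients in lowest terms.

step 1: 55/12 + 3*e1 - 35/4*e2 - 235/12*e3 + 15*e12 - 27*e13 - 145/24*e23 + 21/2*e123
step 2: -110/3 - 24*e1 + 70*e2 + 470/3*e3 - 5375/48*e12 + 1889/9*e13 + 145/3*e23 - 6127/48*e123
step 3: -1959 + 1410*e1 - 110/3*e2 + 216*e3 - 330*e13
Answer: -1959 + 1410*e1 - 110/3*e2 + 216*e3 - 330*e13


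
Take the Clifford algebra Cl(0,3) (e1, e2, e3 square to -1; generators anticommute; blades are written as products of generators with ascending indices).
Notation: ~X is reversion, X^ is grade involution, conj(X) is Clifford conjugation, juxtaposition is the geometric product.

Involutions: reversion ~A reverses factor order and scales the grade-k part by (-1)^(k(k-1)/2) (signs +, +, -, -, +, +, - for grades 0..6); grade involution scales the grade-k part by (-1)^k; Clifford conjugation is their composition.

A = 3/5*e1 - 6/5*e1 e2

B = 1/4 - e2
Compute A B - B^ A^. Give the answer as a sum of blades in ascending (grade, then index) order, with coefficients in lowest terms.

first term: -21/20*e1 - 9/10*e1 e2
second term: -27/20*e1 + 3/10*e1 e2
Answer: 3/10*e1 - 6/5*e1 e2


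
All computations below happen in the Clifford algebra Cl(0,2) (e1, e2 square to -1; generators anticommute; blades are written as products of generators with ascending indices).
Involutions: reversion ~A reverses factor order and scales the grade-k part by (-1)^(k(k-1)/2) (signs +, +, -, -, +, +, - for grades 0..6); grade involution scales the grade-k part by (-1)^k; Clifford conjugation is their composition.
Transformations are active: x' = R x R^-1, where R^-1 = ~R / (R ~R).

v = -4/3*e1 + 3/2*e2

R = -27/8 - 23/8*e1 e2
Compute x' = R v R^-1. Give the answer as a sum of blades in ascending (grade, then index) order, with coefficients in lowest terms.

~R = -27/8 + 23/8*e1 e2, and R ~R = 629/32, so R^-1 = ~R / (629/32).
R v = 141/16*e1 - 59/48*e2
Answer: -6389/3774*e1 - 678/629*e2


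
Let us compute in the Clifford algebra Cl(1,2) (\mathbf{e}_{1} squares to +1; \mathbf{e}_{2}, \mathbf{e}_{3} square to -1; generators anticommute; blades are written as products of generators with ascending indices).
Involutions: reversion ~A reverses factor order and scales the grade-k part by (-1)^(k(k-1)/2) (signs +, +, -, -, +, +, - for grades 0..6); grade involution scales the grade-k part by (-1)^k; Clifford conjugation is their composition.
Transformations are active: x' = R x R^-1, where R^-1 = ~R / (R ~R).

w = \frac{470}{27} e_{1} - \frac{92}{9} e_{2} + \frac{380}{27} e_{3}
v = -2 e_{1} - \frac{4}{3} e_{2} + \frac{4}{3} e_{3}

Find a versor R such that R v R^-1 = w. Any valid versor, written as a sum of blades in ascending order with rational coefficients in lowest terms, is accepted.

Construction: equal norms (both \frac{4}{9}) license R = v + w = \frac{416}{27} e_{1} - \frac{104}{9} e_{2} + \frac{416}{27} e_{3} — nothing changes along that direction, while (v - w)/2 changes sign, so v maps onto w.
Answer: \frac{416}{27} e_{1} - \frac{104}{9} e_{2} + \frac{416}{27} e_{3}


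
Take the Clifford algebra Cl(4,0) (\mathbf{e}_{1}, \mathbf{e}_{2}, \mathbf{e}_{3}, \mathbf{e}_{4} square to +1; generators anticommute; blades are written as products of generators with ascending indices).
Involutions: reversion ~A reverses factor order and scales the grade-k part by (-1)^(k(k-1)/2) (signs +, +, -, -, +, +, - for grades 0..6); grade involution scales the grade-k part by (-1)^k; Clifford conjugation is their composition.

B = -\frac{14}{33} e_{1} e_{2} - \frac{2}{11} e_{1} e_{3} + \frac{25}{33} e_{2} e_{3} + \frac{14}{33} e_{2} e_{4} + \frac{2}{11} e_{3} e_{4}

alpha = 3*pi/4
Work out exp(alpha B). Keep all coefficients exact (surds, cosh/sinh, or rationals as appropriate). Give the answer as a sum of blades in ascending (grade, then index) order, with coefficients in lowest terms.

B^2 term by term: the squares give (-\frac{14}{33})^2*(e_{1} e_{2})^2 + (-\frac{2}{11})^2*(e_{1} e_{3})^2 + (\frac{25}{33})^2*(e_{2} e_{3})^2 + (\frac{14}{33})^2*(e_{2} e_{4})^2 + (\frac{2}{11})^2*(e_{3} e_{4})^2 = \frac{196}{1089}*(-1) + \frac{4}{121}*(-1) + \frac{625}{1089}*(-1) + \frac{196}{1089}*(-1) + \frac{4}{121}*(-1) = -1 (each basis 2-blade squares to minus the product of its generators' squares); cross terms between blades sharing an index anticommute and cancel; the commuting (index-disjoint) pairs give grade-4 terms 2*c*c'*(blade product), which cancel blade by blade — e_{1} e_{2} e_{3} e_{4}: -\frac{56}{363} + \frac{56}{363} = 0 — confirming B is simple. So B^2 = -1.
B^2 = -1 — the series telescopes trigonometrically here: l = 1, alpha*l = \frac{3 \pi}{4}, so exp(alpha B) = cos(\frac{3 \pi}{4}) + (sin(\frac{3 \pi}{4})/1)*B = - \frac{\sqrt{2}}{2} + (\frac{\sqrt{2}}{2})*B.
Answer: - \frac{\sqrt{2}}{2} - \frac{7 \sqrt{2}}{33} e_{1} e_{2} - \frac{\sqrt{2}}{11} e_{1} e_{3} + \frac{25 \sqrt{2}}{66} e_{2} e_{3} + \frac{7 \sqrt{2}}{33} e_{2} e_{4} + \frac{\sqrt{2}}{11} e_{3} e_{4}


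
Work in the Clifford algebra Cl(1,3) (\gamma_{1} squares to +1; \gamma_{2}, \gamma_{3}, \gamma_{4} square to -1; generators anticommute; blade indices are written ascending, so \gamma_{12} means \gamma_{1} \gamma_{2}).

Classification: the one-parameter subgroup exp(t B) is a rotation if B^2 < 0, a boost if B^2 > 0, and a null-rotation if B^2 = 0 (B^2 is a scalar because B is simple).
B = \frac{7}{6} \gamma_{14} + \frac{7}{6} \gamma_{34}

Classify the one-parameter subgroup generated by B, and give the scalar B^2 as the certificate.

B^2 term by term: the squares give (\frac{7}{6})^2*(\gamma_{14})^2 + (\frac{7}{6})^2*(\gamma_{34})^2 = \frac{49}{36}*(+1) + \frac{49}{36}*(-1) = 0 (each basis 2-blade squares to minus the product of its generators' squares); cross terms between blades sharing an index anticommute and cancel. So B^2 = 0.
Answer: null-rotation, certificate B^2 = 0. Because 0 is invariant under every versor sandwich, the classification follows from its sign alone.


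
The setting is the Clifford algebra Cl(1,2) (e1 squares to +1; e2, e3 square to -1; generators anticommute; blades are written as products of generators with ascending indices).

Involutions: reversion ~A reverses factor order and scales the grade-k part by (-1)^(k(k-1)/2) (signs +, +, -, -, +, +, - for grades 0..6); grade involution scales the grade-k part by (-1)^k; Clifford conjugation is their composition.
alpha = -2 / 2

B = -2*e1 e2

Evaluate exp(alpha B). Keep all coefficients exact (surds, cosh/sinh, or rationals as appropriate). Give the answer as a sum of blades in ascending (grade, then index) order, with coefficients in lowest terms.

B^2 = (-2)^2*(e1 e2)^2 = 4*(+1) = 4 (a basis 2-blade squares to minus the product of its generators' squares).
B^2 = 4 — a positive square means the series sums to a boost: l = 2, alpha*l = -2, so exp(alpha B) = cosh(-2) + (sinh(-2)/2)*B = cosh(2) + (-sinh(2)/2)*B.
Answer: cosh(2) + sinh(2)*e1 e2


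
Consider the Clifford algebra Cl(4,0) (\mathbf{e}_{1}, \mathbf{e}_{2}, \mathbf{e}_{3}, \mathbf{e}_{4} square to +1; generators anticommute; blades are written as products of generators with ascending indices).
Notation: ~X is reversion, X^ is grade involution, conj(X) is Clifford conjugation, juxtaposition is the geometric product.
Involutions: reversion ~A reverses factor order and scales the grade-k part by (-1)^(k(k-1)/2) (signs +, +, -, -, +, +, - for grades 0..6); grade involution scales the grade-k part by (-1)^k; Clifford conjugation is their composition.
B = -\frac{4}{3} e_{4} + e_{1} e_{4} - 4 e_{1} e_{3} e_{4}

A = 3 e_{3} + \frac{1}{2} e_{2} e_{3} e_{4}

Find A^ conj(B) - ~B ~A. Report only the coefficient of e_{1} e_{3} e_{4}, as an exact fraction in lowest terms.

first term: 2 e_{1} e_{2} - 12 e_{1} e_{4} - \frac{2}{3} e_{2} e_{3} - 4 e_{3} e_{4} - \frac{1}{2} e_{1} e_{2} e_{3} - 3 e_{1} e_{3} e_{4}
second term: 2 e_{1} e_{2} - 12 e_{1} e_{4} + \frac{2}{3} e_{2} e_{3} + 4 e_{3} e_{4} + \frac{1}{2} e_{1} e_{2} e_{3} + 3 e_{1} e_{3} e_{4}
Answer: -6


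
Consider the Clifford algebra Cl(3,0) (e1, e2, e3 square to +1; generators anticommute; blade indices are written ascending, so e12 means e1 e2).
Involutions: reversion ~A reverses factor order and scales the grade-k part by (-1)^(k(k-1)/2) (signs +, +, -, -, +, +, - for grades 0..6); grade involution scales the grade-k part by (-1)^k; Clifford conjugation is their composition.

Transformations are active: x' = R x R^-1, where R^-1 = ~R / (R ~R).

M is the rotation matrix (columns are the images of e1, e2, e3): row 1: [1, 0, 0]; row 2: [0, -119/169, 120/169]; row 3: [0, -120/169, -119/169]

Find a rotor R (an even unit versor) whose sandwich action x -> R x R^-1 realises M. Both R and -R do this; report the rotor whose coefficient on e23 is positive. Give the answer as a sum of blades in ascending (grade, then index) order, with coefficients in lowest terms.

Method: write R = a + b12*e12 + b13*e13 + b23*e23 with a^2 + b12^2 + b13^2 + b23^2 = 1 (so R^-1 = ~R). Expanding the columns R e_j ~R gives tr M = 4a^2 - 1 and, from the antisymmetric part, M21 - M12 = -4a*b12, M13 - M31 = 4a*b13, M32 - M23 = -4a*b23.
Here tr M = -69/169, so a^2 = (1 + tr M)/4 = 25/169 and a = ±5/13. Taking a = 5/13: M21 - M12 = 0, M13 - M31 = 0, M32 - M23 = -240/169, giving b12 = 0, b13 = 0, b23 = 12/13, i.e. R = 5/13 + 12/13*e23.
Its e23 coefficient is already positive.
Answer: 5/13 + 12/13*e23. Uniqueness: Spin(3) -> SO(3) maps R and -R to the same rotation of trace -69/169; fixing the sign of the e23 coefficient removes the ambiguity.


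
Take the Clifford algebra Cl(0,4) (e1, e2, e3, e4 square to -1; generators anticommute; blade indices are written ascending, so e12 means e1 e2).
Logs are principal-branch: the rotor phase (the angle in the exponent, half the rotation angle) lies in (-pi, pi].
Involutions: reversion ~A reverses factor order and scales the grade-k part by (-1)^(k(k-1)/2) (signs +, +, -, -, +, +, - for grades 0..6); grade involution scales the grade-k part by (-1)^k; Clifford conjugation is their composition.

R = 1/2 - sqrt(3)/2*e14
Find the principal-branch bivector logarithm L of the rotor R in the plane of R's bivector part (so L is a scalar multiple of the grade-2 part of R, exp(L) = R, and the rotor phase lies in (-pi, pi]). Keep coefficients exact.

The scalar part of R is 1/2, and that scalar determines the rotor phase on the principal branch; recovering the unit plane as bivector-part over sine of the phase gives L = phase * plane.
Concretely: cos(phase) = 1/2 gives phase = ±pi/3, and since phase/sin(phase) is even the sign is immaterial: L = (phase/sin(phase)) * <R>_2 = (2*sqrt(3)*pi/9) * <R>_2.
Answer: -pi/3*e14


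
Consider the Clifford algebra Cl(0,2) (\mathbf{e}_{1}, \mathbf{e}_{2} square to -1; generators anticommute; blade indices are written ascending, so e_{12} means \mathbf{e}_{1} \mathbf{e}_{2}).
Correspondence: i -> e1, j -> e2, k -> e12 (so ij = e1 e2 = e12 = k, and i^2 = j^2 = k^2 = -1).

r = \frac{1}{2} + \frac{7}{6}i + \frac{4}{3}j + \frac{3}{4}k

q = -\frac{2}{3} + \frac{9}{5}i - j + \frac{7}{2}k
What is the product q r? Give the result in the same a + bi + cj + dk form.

In blades: q = -\frac{2}{3} + \frac{9}{5} e_{1} - e_{2} + \frac{7}{2} e_{12}, r = \frac{1}{2} + \frac{7}{6} e_{1} + \frac{4}{3} e_{2} + \frac{3}{4} e_{12}.
Distribute q over r term by term (generator squares from the signature, products reordered to ascending indices): (-\frac{2}{3})*r = -\frac{1}{3} - \frac{7}{9} e_{1} - \frac{8}{9} e_{2} - \frac{1}{2} e_{12}; (\frac{9}{5} e_{1})*r = -\frac{21}{10} + \frac{9}{10} e_{1} - \frac{27}{20} e_{2} + \frac{12}{5} e_{12}; (-e_{2})*r = \frac{4}{3} - \frac{3}{4} e_{1} - \frac{1}{2} e_{2} + \frac{7}{6} e_{12}; (\frac{7}{2} e_{12})*r = -\frac{21}{8} - \frac{14}{3} e_{1} + \frac{49}{12} e_{2} + \frac{7}{4} e_{12}.
Sum: -\frac{149}{40} - \frac{953}{180} e_{1} + \frac{121}{90} e_{2} + \frac{289}{60} e_{12}; translating back through the correspondence:
Answer: -\frac{149}{40} - \frac{953}{180}i + \frac{121}{90}j + \frac{289}{60}k


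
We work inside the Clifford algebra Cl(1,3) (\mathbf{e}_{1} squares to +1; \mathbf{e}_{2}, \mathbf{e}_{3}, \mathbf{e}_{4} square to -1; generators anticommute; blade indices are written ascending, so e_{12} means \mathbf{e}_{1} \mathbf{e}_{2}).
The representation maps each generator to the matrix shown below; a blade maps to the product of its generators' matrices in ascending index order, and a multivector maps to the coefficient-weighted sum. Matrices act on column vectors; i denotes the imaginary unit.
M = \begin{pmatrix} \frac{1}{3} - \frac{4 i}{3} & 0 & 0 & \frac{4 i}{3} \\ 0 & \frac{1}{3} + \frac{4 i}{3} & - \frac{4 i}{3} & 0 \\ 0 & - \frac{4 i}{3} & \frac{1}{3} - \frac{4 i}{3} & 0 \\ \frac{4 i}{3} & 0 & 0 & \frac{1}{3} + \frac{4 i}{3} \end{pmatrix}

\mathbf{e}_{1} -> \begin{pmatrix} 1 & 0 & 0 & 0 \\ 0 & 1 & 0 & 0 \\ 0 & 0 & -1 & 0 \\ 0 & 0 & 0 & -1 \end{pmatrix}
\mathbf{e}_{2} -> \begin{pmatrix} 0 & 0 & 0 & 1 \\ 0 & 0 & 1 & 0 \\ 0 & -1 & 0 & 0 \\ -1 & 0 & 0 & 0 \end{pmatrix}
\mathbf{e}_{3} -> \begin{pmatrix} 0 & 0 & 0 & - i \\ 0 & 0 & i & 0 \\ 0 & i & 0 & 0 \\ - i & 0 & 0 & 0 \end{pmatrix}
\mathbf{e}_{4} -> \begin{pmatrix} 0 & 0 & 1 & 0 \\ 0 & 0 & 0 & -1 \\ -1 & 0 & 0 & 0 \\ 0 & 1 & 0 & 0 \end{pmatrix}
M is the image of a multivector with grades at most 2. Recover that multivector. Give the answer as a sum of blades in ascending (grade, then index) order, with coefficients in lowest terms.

Method: the blade images are trace-orthogonal — tr(rho(e_A) rho(e_B)^-1) = 4 if A = B and 0 otherwise — and rho(e_A)^-1 = (e_A)^2 * rho(e_A) with (e_A)^2 = +1 or -1, so the coefficient of e_A in the preimage is (e_A)^2 * tr(M rho(e_A))/4.
Nonzero projections over blades of grade <= 2: 1: (1)^2 = +1, tr(M 1) = \frac{4}{3}, coefficient \frac{1}{3}; e_{3}: (e_{3})^2 = -1, tr(M rho(e_{3})) = \frac{16}{3}, coefficient -\frac{4}{3}; e_{23}: (e_{23})^2 = -1, tr(M rho(e_{23})) = - \frac{16}{3}, coefficient \frac{4}{3}. Every other blade of grade <= 2 projects to 0.
Answer: \frac{1}{3} - \frac{4}{3} e_{3} + \frac{4}{3} e_{23}


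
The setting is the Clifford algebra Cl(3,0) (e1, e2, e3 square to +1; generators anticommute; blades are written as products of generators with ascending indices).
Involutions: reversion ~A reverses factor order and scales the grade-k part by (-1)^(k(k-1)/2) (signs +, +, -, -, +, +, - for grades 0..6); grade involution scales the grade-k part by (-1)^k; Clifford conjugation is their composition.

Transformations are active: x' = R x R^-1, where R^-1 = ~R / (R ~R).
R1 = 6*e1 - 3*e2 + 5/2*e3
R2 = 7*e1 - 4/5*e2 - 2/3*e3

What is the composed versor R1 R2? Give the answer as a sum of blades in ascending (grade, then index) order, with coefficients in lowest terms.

Distribute over the terms of R1 (each basis-blade product reordered to ascending indices, repeated generators contracted through their squares):
(6*e1) R2 = 42 - 24/5*e1 e2 - 4*e1 e3
(-3*e2) R2 = 12/5 + 21*e1 e2 + 2*e2 e3
(5/2*e3) R2 = -5/3 - 35/2*e1 e3 + 2*e2 e3
Summing the partial products and collecting blades:
Answer: 641/15 + 81/5*e1 e2 - 43/2*e1 e3 + 4*e2 e3


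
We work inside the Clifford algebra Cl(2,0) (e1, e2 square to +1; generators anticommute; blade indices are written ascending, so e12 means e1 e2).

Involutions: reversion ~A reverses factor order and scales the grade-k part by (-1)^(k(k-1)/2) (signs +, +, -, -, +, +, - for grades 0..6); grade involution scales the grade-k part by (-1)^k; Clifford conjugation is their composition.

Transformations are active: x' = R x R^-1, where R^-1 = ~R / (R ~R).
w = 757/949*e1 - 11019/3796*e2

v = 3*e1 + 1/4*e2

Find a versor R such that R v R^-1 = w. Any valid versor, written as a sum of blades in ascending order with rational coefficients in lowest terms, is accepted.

Construction: equal norms (both 145/16) license R = v + w = 3604/949*e1 - 5035/1898*e2 — nothing changes along that direction, while (v - w)/2 changes sign, so v maps onto w.
Answer: 3604/949*e1 - 5035/1898*e2


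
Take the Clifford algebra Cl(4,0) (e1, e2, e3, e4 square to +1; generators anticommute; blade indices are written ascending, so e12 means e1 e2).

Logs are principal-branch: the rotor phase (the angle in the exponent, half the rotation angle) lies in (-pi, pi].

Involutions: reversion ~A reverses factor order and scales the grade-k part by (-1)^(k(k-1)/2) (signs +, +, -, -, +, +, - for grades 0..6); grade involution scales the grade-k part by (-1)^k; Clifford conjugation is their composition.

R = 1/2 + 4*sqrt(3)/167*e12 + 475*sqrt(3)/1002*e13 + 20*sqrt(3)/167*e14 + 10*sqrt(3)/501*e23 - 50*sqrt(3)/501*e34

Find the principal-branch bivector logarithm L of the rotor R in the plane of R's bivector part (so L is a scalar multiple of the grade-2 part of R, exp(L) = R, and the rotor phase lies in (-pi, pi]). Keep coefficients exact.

The scalar part of R is 1/2, which fixes the principal-branch rotor phase; the unit plane is then the bivector part divided by the sine of that phase, and L is that plane scaled by the phase.
Concretely: cos(phase) = 1/2 gives phase = ±pi/3, and since phase/sin(phase) is even the sign is immaterial: L = (phase/sin(phase)) * <R>_2 = (2*sqrt(3)*pi/9) * <R>_2.
Answer: 8*pi/501*e12 + 475*pi/1503*e13 + 40*pi/501*e14 + 20*pi/1503*e23 - 100*pi/1503*e34


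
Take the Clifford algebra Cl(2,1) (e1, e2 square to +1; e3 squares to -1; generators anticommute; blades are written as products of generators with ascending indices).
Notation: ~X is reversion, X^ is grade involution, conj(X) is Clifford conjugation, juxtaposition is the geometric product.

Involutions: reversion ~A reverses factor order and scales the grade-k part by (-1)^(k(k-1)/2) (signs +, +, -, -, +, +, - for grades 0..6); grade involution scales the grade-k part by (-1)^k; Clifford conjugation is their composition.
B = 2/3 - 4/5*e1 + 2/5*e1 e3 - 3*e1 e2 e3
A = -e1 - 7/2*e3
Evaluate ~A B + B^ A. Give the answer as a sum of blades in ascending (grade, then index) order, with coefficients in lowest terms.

first term: 4/5 - 31/15*e1 - 41/15*e3 - 21/2*e1 e2 - 14/5*e1 e3 + 3*e2 e3
second term: -4/5 + 11/15*e1 - 29/15*e3 + 21/2*e1 e2 - 14/5*e1 e3 - 3*e2 e3
Answer: -4/3*e1 - 14/3*e3 - 28/5*e1 e3


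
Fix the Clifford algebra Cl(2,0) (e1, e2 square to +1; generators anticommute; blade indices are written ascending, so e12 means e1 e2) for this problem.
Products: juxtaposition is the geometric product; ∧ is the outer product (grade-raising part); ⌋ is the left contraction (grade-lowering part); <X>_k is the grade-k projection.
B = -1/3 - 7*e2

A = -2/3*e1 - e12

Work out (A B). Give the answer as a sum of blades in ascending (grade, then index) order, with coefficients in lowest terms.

step 1: 65/9*e1 + 5*e12
Answer: 65/9*e1 + 5*e12


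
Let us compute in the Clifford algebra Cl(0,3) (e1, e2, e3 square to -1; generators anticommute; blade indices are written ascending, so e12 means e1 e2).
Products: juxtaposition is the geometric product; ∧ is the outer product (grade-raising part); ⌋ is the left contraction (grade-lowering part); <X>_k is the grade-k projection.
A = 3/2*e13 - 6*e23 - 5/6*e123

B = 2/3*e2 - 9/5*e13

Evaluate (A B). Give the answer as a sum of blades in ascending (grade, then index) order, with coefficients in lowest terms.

step 1: 27/10 + 3/2*e2 - 4*e3 - 54/5*e12 - 5/9*e13 - e123
Answer: 27/10 + 3/2*e2 - 4*e3 - 54/5*e12 - 5/9*e13 - e123


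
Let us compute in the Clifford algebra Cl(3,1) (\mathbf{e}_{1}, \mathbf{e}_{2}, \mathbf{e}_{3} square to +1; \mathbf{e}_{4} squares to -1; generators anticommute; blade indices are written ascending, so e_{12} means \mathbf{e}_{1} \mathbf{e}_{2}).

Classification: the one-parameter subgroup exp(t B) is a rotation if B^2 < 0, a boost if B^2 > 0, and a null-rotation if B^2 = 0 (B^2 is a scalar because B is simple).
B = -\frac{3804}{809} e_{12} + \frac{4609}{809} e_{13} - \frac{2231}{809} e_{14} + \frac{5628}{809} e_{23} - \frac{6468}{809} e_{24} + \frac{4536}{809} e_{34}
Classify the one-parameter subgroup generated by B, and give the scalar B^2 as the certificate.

B^2 term by term: the squares give (-\frac{3804}{809})^2*(e_{12})^2 + (\frac{4609}{809})^2*(e_{13})^2 + (-\frac{2231}{809})^2*(e_{14})^2 + (\frac{5628}{809})^2*(e_{23})^2 + (-\frac{6468}{809})^2*(e_{24})^2 + (\frac{4536}{809})^2*(e_{34})^2 = \frac{14470416}{654481}*(-1) + \frac{21242881}{654481}*(-1) + \frac{4977361}{654481}*(+1) + \frac{31674384}{654481}*(-1) + \frac{41835024}{654481}*(+1) + \frac{20575296}{654481}*(+1) = 0 (each basis 2-blade squares to minus the product of its generators' squares); cross terms between blades sharing an index anticommute and cancel; the commuting (index-disjoint) pairs give grade-4 terms 2*c*c'*(blade product), which cancel blade by blade — e_{1234}: -\frac{34509888}{654481} + \frac{59622024}{654481} - \frac{25112136}{654481} = 0 — confirming B is simple. So B^2 = 0.
Answer: null-rotation, certificate B^2 = 0. Note: conjugating B changes its blade decomposition but never the scalar B^2 = 0, whose sign settles the classification.


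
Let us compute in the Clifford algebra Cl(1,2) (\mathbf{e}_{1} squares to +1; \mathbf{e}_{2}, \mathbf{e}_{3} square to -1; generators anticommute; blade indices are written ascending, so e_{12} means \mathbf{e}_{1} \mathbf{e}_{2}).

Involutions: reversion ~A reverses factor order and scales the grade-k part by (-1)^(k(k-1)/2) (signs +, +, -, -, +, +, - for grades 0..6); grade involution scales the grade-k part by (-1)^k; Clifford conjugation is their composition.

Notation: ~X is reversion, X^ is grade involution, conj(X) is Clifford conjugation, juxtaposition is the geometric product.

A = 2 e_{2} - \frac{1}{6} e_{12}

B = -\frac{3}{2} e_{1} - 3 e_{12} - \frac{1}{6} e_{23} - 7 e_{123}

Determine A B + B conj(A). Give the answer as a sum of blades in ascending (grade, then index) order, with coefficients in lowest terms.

first term: \frac{1}{2} - 6 e_{1} - \frac{1}{4} e_{2} + \frac{3}{2} e_{3} + 3 e_{12} - \frac{505}{36} e_{13}
second term: -\frac{1}{2} - 6 e_{1} - \frac{1}{4} e_{2} - \frac{5}{6} e_{3} + 3 e_{12} + \frac{503}{36} e_{13}
Answer: -12 e_{1} - \frac{1}{2} e_{2} + \frac{2}{3} e_{3} + 6 e_{12} - \frac{1}{18} e_{13}


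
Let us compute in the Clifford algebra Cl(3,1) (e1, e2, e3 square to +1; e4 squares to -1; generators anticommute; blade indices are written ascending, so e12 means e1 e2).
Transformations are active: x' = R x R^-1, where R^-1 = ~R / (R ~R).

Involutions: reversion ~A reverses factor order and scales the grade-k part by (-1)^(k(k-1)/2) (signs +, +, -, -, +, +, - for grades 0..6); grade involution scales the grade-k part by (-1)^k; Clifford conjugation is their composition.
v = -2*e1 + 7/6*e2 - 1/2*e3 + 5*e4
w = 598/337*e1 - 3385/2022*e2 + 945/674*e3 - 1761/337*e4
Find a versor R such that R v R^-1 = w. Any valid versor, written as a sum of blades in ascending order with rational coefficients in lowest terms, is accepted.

Sketch: the shared square -349/18 makes R = v + w = -76/337*e1 - 171/337*e2 + 304/337*e3 - 76/337*e4 the natural versor; its sandwich fixes that direction, negates (v - w)/2, and sends v to w.
Answer: -76/337*e1 - 171/337*e2 + 304/337*e3 - 76/337*e4


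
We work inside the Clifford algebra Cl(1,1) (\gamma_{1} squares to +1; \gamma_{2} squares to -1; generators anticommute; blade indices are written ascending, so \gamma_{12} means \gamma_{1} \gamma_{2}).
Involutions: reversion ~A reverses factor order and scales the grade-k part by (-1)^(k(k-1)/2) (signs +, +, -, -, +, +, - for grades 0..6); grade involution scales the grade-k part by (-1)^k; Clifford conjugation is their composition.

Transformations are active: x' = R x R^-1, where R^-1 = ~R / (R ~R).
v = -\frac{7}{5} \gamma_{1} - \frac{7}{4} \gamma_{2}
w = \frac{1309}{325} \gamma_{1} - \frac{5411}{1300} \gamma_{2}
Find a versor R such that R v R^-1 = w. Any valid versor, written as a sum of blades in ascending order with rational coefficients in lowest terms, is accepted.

Equal squares first: v^2 = w^2 = -\frac{441}{400}. Then v + w = \frac{854}{325} \gamma_{1} - \frac{3843}{650} \gamma_{2} is a versor taking v to w, provided it is invertible.
Answer: \frac{854}{325} \gamma_{1} - \frac{3843}{650} \gamma_{2}


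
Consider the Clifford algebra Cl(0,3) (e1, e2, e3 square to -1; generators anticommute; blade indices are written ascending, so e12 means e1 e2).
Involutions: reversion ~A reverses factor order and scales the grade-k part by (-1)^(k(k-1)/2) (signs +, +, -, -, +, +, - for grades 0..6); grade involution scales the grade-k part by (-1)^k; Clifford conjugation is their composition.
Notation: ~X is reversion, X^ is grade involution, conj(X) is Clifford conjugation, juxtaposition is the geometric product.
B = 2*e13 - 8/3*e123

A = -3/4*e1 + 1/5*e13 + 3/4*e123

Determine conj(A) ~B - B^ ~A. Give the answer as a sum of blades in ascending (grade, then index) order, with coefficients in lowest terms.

first term: 8/5 - 61/30*e2 + 3/2*e3 - 2*e23
second term: -8/5 - 61/30*e2 - 3/2*e3 + 2*e23
Answer: 16/5 + 3*e3 - 4*e23


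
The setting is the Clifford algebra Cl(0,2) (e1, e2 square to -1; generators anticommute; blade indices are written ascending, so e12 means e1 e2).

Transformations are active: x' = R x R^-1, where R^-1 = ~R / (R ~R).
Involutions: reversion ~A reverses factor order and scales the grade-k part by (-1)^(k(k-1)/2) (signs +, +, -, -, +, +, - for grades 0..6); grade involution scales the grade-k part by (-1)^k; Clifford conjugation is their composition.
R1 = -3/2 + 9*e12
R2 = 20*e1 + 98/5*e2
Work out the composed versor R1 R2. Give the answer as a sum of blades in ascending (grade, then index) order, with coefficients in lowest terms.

Distribute over the terms of R1 (each basis-blade product reordered to ascending indices, repeated generators contracted through their squares):
(-3/2) R2 = -30*e1 - 147/5*e2
(9*e12) R2 = -882/5*e1 + 180*e2
Summing the partial products and collecting blades:
Answer: -1032/5*e1 + 753/5*e2


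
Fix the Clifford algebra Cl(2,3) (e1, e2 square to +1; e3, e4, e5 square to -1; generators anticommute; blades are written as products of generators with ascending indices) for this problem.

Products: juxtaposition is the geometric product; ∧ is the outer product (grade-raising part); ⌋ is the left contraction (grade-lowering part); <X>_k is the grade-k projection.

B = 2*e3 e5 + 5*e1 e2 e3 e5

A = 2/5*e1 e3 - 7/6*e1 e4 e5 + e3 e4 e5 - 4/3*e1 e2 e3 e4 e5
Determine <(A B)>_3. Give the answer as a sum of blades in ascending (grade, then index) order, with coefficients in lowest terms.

step 1: 26/3*e4 - 4/5*e1 e5 - 2*e2 e5 + 7/3*e1 e2 e4 + 7/3*e1 e3 e4 + 35/6*e2 e3 e4
step 2: 7/3*e1 e2 e4 + 7/3*e1 e3 e4 + 35/6*e2 e3 e4
Answer: 7/3*e1 e2 e4 + 7/3*e1 e3 e4 + 35/6*e2 e3 e4


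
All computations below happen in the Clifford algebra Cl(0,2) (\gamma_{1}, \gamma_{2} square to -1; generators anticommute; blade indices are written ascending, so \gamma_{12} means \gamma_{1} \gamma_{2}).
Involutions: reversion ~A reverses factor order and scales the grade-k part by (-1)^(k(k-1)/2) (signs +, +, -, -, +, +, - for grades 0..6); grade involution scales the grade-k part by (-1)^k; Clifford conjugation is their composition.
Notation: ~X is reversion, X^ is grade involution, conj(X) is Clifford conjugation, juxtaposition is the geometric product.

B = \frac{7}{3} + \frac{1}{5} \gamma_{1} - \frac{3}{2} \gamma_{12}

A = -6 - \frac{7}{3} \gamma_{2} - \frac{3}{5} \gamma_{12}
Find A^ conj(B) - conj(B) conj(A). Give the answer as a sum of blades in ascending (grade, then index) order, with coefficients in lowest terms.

first term: -\frac{131}{10} + \frac{47}{10} \gamma_{1} + \frac{1252}{225} \gamma_{2} - \frac{149}{15} \gamma_{12}
second term: -\frac{149}{10} - \frac{23}{10} \gamma_{1} + \frac{1252}{225} \gamma_{2} - \frac{121}{15} \gamma_{12}
Answer: \frac{9}{5} + 7 \gamma_{1} - \frac{28}{15} \gamma_{12}


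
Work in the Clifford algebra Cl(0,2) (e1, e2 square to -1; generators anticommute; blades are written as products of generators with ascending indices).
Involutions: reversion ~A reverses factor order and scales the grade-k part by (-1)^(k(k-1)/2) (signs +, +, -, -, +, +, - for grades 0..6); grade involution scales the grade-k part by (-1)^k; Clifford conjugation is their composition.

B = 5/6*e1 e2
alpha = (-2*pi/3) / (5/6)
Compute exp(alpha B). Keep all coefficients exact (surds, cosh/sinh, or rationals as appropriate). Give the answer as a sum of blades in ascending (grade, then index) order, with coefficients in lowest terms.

B^2 = (5/6)^2*(e1 e2)^2 = 25/36*(-1) = -25/36 (a basis 2-blade squares to minus the product of its generators' squares).
B^2 = -25/36 — the negative square puts this in the circular regime; l = 5/6, alpha*l = -2*pi/3, so exp(alpha B) = cos(-2*pi/3) + (sin(-2*pi/3)/(5/6))*B = -1/2 + (-3*sqrt(3)/5)*B.
Answer: -1/2 - sqrt(3)/2*e1 e2


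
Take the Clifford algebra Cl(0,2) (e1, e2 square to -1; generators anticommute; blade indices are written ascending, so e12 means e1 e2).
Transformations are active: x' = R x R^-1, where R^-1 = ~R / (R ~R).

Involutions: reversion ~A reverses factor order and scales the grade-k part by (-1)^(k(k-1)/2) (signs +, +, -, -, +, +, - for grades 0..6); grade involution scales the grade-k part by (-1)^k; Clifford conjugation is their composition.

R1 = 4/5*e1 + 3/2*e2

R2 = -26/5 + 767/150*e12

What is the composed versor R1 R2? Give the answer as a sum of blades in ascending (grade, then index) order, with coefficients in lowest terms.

Distribute over the terms of R1 (each basis-blade product reordered to ascending indices, repeated generators contracted through their squares):
(4/5*e1) R2 = -104/25*e1 - 1534/375*e2
(3/2*e2) R2 = 767/100*e1 - 39/5*e2
Summing the partial products and collecting blades:
Answer: 351/100*e1 - 4459/375*e2


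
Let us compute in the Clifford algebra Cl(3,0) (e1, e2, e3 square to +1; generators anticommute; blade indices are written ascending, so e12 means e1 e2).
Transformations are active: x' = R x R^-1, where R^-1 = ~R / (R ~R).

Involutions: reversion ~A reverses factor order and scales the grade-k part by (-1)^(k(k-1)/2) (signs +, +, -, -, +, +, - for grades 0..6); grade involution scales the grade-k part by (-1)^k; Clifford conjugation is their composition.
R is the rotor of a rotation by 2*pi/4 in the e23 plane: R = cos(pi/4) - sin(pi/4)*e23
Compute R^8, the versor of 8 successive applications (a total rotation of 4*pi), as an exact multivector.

Rotor phase runs at HALF the rotation angle; powers of one rotor simply add phase, so after 8 steps in e23 the phase is 8*pi/4 = 2*pi and R^8 = cos(2*pi) - sin(2*pi)*e23.
cos(2*pi) = 1 and sin(2*pi) = 0, so R^8 = 1. The total rotation 4*pi is 2 full turns, so every vector returns to itself, yet the rotor is +1, back on the identity sheet (an even number of 2*pi turns).
Answer: 1


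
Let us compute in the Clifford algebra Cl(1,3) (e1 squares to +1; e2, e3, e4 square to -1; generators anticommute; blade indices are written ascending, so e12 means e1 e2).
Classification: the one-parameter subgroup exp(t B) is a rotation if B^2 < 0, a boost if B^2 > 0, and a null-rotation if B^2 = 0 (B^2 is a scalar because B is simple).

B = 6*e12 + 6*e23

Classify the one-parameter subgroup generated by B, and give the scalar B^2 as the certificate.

B^2 term by term: the squares give (6)^2*(e12)^2 + (6)^2*(e23)^2 = 36*(+1) + 36*(-1) = 0 (each basis 2-blade squares to minus the product of its generators' squares); cross terms between blades sharing an index anticommute and cancel. So B^2 = 0.
Answer: null-rotation, certificate B^2 = 0. Because 0 is invariant under every versor sandwich, the classification follows from its sign alone.


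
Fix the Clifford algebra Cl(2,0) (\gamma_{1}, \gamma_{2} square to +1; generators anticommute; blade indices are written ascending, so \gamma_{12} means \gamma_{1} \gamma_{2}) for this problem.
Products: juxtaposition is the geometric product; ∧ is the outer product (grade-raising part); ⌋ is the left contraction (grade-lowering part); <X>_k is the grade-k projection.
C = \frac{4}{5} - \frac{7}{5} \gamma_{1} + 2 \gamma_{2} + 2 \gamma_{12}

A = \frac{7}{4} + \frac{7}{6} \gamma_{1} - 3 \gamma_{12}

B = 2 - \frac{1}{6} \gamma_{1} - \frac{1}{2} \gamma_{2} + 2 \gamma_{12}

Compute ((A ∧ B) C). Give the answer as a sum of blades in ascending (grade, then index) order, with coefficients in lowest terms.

step 1: \frac{7}{2} + \frac{49}{24} \gamma_{1} - \frac{7}{8} \gamma_{2} - \frac{37}{12} \gamma_{12}
step 2: \frac{523}{120} - \frac{461}{60} \gamma_{1} + \frac{91}{15} \gamma_{2} + \frac{887}{120} \gamma_{12}
Answer: \frac{523}{120} - \frac{461}{60} \gamma_{1} + \frac{91}{15} \gamma_{2} + \frac{887}{120} \gamma_{12}


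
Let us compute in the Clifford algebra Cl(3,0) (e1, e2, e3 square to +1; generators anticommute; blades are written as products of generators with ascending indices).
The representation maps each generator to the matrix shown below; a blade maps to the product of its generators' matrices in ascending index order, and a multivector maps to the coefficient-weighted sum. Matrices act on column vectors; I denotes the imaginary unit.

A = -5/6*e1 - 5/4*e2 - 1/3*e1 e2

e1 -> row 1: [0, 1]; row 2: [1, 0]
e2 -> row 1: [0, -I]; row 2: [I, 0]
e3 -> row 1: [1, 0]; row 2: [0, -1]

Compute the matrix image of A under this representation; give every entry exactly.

Bivector images (products of the table entries): rho(e1 e2) = rho(e1)rho(e2) = row 1: [I, 0]; row 2: [0, -I].
M = (-5/6)*rho(e1) + (-5/4)*rho(e2) + (-1/3)*rho(e1 e2), summed entrywise:
Answer: row 1: [-I/3, -5/6 + 5*I/4]; row 2: [-5/6 - 5*I/4, I/3]


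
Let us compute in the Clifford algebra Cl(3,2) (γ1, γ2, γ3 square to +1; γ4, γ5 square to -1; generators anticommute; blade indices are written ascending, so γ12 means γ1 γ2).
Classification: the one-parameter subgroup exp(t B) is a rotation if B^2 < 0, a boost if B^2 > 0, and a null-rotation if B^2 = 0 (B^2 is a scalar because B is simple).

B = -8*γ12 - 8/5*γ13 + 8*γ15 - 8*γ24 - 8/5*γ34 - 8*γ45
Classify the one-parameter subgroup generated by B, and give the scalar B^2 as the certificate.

B^2 term by term: the squares give (-8)^2*(γ12)^2 + (-8/5)^2*(γ13)^2 + (8)^2*(γ15)^2 + (-8)^2*(γ24)^2 + (-8/5)^2*(γ34)^2 + (-8)^2*(γ45)^2 = 64*(-1) + 64/25*(-1) + 64*(+1) + 64*(+1) + 64/25*(+1) + 64*(-1) = 0 (each basis 2-blade squares to minus the product of its generators' squares); cross terms between blades sharing an index anticommute and cancel; the commuting (index-disjoint) pairs give grade-4 terms 2*c*c'*(blade product), which cancel blade by blade — γ1234: 128/5 - 128/5 = 0; γ1245: 128 - 128 = 0; γ1345: 128/5 - 128/5 = 0 — confirming B is simple. So B^2 = 0.
Answer: null-rotation, certificate B^2 = 0. No conjugation can change B^2 = 0; the sign gives the class.


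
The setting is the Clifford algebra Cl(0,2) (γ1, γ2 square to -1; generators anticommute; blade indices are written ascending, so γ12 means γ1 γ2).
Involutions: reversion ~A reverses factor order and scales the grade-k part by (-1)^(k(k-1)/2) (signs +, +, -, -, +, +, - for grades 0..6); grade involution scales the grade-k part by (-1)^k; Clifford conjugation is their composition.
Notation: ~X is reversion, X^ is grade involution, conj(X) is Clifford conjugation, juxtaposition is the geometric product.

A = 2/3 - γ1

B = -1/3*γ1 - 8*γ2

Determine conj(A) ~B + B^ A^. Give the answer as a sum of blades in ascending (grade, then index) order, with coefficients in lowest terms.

first term: 1/3 - 2/9*γ1 - 16/3*γ2 - 8*γ12
second term: -1/3 + 2/9*γ1 + 16/3*γ2 - 8*γ12
Answer: -16*γ12


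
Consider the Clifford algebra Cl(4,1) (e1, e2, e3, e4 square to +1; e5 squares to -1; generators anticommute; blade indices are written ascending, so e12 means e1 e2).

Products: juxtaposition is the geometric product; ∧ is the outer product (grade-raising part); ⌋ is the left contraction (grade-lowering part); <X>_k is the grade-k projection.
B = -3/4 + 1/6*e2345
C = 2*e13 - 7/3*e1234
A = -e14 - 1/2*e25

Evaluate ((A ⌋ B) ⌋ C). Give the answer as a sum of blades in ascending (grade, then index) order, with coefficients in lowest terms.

step 1: -1/12*e34
step 2: -7/36*e12
Answer: -7/36*e12


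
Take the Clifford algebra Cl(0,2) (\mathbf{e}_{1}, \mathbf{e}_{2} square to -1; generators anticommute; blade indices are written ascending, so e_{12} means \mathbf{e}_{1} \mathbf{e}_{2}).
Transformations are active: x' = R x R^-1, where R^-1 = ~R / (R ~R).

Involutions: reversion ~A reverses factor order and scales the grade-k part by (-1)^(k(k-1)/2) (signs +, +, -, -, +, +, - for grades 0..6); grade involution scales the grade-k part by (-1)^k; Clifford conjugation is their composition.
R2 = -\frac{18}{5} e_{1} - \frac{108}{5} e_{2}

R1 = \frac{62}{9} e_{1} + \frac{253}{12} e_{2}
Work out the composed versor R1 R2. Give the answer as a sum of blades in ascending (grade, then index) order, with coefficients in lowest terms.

Distribute over the terms of R1 (each basis-blade product reordered to ascending indices, repeated generators contracted through their squares):
(\frac{62}{9} e_{1}) R2 = \frac{124}{5} - \frac{744}{5} e_{12}
(\frac{253}{12} e_{2}) R2 = \frac{2277}{5} + \frac{759}{10} e_{12}
Summing the partial products and collecting blades:
Answer: \frac{2401}{5} - \frac{729}{10} e_{12}


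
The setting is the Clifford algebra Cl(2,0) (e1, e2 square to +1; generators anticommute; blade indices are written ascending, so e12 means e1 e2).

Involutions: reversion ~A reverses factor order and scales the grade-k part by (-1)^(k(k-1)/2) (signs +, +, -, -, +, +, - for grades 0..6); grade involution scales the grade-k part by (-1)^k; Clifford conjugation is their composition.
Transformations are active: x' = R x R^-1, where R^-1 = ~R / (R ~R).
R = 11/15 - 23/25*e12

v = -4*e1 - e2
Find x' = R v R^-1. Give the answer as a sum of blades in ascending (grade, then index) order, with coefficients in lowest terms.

~R = 11/15 + 23/25*e12, and R ~R = 7786/5625, so R^-1 = ~R / (7786/5625).
R v = -151/75*e1 - 331/75*e2
Answer: 7267/3893*e1 - 14312/3893*e2


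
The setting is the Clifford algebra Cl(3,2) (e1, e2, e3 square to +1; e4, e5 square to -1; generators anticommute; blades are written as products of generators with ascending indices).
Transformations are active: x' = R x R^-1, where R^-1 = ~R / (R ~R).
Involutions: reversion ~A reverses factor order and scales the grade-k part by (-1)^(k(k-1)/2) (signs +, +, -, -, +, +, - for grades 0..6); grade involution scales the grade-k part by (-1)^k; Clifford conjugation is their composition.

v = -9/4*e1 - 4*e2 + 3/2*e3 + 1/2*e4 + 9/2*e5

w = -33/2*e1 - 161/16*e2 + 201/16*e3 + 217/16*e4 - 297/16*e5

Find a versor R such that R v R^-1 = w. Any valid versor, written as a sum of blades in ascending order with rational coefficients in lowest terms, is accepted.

A norm check does it: q(v) = q(w) = 45/16, hence R = v + w = -75/4*e1 - 225/16*e2 + 225/16*e3 + 225/16*e4 - 225/16*e5 realises the map — parallel part kept, (v - w)/2 negated, v carried to w.
Answer: -75/4*e1 - 225/16*e2 + 225/16*e3 + 225/16*e4 - 225/16*e5
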